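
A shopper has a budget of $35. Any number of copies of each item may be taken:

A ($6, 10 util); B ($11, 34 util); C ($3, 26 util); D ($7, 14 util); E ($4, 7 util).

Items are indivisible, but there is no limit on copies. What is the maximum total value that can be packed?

286 util

Best value-per-unit is C at 26/3, and filling with it alone uses cost 11×3=33. No mix of the others beats 11×26 = 286.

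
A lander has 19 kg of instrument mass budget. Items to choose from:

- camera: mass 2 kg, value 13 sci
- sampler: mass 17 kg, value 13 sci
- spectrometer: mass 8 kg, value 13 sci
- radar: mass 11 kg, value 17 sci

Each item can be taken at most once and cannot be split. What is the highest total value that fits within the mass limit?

30 sci

Check high-value combinations within 19 kg:
- camera+radar: mass 2+11=13, value 13+17=30
- spectrometer+radar: mass 8+11=19, value 13+17=30
- camera+spectrometer: mass 2+8=10, value 13+13=26
Best: 30 sci.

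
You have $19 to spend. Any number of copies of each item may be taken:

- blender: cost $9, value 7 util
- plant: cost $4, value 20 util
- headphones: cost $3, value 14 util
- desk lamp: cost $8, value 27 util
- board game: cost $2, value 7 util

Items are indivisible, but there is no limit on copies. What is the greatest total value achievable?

94 util

Best value-per-unit is plant at 20/4; filling with it alone gives 4×20 = 80.
Optimal mix: 4×plant + 1×headphones → cost 19, value 94.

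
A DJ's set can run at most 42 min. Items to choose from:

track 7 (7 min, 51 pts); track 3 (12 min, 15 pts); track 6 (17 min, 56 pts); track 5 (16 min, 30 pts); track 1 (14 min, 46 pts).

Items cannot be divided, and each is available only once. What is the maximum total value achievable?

Check high-value combinations within 42 min:
- track 7+track 6+track 1: duration 7+17+14=38, value 51+56+46=153
- track 7+track 6+track 5: duration 7+17+16=40, value 51+56+30=137
- track 7+track 5+track 1: duration 7+16+14=37, value 51+30+46=127
Best: 153 pts.

153 pts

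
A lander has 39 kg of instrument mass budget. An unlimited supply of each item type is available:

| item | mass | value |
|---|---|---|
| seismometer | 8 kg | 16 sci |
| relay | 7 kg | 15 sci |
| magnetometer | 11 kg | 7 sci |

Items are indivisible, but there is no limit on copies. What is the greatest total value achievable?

79 sci

Best value-per-unit is relay at 15/7; filling with it alone gives 5×15 = 75.
Optimal mix: 4×seismometer + 1×relay → mass 39, value 79.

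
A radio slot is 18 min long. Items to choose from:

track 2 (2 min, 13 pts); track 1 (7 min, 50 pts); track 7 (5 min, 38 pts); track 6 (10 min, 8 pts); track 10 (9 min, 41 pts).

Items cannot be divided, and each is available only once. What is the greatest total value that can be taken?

Check high-value combinations within 18 min:
- track 2+track 1+track 10: duration 2+7+9=18, value 13+50+41=104
- track 2+track 1+track 7: duration 2+7+5=14, value 13+50+38=101
- track 2+track 7+track 10: duration 2+5+9=16, value 13+38+41=92
- track 1+track 10: duration 7+9=16, value 50+41=91
Best: 104 pts.

104 pts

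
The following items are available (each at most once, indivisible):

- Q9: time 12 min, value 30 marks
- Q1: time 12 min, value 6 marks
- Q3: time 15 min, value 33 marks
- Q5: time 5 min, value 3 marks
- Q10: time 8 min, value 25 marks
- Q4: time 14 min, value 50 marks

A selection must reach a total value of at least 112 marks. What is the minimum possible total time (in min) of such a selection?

41

Subsets with value ≥ 112, sorted by total time:
- Q9+Q3+Q4: time 41, value 113
- Q9+Q3+Q5+Q4: time 46, value 116
- Q9+Q3+Q10+Q4: time 49, value 138
Minimum time: 41 min.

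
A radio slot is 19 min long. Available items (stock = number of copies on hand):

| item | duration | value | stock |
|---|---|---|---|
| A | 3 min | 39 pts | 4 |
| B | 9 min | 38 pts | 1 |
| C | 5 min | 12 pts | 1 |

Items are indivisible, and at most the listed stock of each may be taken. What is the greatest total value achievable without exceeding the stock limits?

168 pts

Top feasible selections:
- 4×A + 1×C: duration 17, value 168
- 4×A: duration 12, value 156
- 3×A + 1×B: duration 18, value 155
- 3×A + 1×C: duration 14, value 129
Best: 168 pts.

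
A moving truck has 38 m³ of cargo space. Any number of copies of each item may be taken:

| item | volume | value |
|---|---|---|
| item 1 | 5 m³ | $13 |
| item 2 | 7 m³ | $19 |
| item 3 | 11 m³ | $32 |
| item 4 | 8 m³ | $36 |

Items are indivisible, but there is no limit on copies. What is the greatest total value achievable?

Best value-per-unit is item 4 at 36/8; filling with it alone gives 4×36 = 144.
Optimal mix: 1×item 1 + 4×item 4 → volume 37, value 157.

$157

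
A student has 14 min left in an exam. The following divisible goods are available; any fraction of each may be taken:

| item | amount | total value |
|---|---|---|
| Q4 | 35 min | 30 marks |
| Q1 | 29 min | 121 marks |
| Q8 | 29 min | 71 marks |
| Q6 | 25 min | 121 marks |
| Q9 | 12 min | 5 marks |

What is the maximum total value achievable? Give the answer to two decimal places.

Take in order of value per unit:
- Q6 (121/25 per unit): 14 of 25 → value 14×121/25 = 67.7600, running total 67.76
Total 67.76.

67.76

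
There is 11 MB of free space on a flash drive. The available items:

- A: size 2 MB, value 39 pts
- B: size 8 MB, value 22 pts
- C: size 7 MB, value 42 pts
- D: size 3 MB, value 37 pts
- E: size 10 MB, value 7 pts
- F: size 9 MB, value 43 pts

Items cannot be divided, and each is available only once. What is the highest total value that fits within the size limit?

This is a 0/1 knapsack; check combinations near the capacity.
- A+F: size 2+9=11, value 39+43=82
- A+C: size 2+7=9, value 39+42=81
- C+D: size 7+3=10, value 42+37=79
Best: 82 pts.

82 pts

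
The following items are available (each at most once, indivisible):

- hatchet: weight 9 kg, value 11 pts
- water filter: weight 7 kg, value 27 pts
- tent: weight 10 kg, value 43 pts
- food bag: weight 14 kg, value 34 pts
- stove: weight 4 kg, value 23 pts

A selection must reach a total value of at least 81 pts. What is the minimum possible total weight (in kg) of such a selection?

21

Subsets with value ≥ 81, sorted by total weight:
- water filter+tent+stove: weight 21, value 93
- water filter+food bag+stove: weight 25, value 84
- hatchet+water filter+tent: weight 26, value 81
- tent+food bag+stove: weight 28, value 100
Minimum weight: 21 kg.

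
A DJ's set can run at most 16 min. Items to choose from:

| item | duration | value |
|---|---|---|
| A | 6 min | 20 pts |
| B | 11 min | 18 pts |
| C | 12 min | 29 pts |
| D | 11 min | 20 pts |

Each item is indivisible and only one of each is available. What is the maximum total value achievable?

Check high-value combinations within 16 min:
- C: duration 12, value 29
- A: duration 6, value 20
- D: duration 11, value 20
- B: duration 11, value 18
Best: 29 pts.

29 pts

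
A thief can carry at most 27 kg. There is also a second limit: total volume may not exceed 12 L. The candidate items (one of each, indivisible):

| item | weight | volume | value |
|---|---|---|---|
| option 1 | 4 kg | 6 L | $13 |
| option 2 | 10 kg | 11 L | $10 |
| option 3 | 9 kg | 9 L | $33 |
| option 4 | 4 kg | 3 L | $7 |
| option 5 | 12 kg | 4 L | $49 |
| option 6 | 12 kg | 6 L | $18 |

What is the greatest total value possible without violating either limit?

$67

Feasible sets respecting both limits:
- option 5+option 6: weight 24, volume 10, value 67
- option 1+option 5: weight 16, volume 10, value 62
- option 4+option 5: weight 16, volume 7, value 56
- option 5: weight 12, volume 4, value 49
Best: $67.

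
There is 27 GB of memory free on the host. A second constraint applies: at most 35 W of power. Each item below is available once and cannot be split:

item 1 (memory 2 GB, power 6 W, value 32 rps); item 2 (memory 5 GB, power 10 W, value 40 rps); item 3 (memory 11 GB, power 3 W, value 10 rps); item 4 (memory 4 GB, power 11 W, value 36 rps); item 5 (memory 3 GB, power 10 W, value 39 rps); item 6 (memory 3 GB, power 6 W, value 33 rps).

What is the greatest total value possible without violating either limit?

154 rps

Feasible sets respecting both limits:
- item 1+item 2+item 3+item 5+item 6: memory 24, power 35, value 154
- item 1+item 2+item 5+item 6: memory 13, power 32, value 144
- item 1+item 2+item 4+item 6: memory 14, power 33, value 141
- item 1+item 4+item 5+item 6: memory 12, power 33, value 140
Best: 154 rps.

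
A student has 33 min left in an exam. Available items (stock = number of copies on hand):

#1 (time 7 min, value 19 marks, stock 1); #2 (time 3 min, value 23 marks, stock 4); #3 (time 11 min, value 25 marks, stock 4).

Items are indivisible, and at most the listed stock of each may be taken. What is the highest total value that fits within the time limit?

Top feasible selections:
- 1×#1 + 4×#2 + 1×#3: time 30, value 136
- 3×#2 + 2×#3: time 31, value 119
- 4×#2 + 1×#3: time 23, value 117
- 1×#1 + 3×#2 + 1×#3: time 27, value 113
Best: 136 marks.

136 marks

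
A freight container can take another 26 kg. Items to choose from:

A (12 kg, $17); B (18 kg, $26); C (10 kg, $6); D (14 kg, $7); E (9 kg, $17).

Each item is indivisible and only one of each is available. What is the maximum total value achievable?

Check high-value combinations within 26 kg:
- A+E: weight 12+9=21, value 17+17=34
- B: weight 18, value 26
- D+E: weight 14+9=23, value 7+17=24
- A+D: weight 12+14=26, value 17+7=24
- C+E: weight 10+9=19, value 6+17=23
Best: $34.

$34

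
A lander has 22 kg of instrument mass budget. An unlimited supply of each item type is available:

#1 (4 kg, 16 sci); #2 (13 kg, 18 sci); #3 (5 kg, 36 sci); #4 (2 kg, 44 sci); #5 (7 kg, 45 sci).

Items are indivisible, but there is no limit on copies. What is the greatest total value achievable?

484 sci

Best value-per-unit is #4 at 44/2, and filling with it alone uses mass 11×2=22. No mix of the others beats 11×44 = 484.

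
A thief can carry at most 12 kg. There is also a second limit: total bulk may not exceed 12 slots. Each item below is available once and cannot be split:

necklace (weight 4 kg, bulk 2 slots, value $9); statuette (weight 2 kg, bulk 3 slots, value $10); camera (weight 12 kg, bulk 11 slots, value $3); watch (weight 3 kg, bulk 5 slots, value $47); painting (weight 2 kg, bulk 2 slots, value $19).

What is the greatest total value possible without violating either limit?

Feasible sets respecting both limits:
- necklace+statuette+watch+painting: weight 11, bulk 12, value 85
- statuette+watch+painting: weight 7, bulk 10, value 76
- necklace+watch+painting: weight 9, bulk 9, value 75
- necklace+statuette+watch: weight 9, bulk 10, value 66
Best: $85.

$85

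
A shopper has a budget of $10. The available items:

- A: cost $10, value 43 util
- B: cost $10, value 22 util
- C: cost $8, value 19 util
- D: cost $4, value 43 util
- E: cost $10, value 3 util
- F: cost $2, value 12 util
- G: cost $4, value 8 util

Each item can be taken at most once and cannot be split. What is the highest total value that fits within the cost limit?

63 util

Check high-value combinations within $10:
- D+F+G: cost 4+2+4=10, value 43+12+8=63
- D+F: cost 4+2=6, value 43+12=55
- D+G: cost 4+4=8, value 43+8=51
- D: cost 4, value 43
Best: 63 util.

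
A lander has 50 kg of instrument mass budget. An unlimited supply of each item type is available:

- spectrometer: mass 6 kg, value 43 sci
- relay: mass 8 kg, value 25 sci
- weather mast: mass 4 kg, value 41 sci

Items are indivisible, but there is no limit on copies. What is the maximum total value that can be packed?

494 sci

Best value-per-unit is weather mast at 41/4; filling with it alone gives 12×41 = 492.
Optimal mix: 1×spectrometer + 11×weather mast → mass 50, value 494.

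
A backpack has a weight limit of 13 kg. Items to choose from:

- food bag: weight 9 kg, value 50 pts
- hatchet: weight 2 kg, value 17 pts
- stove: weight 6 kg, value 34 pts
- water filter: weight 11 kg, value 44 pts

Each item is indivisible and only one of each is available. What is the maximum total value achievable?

67 pts

Check high-value combinations within 13 kg:
- food bag+hatchet: weight 9+2=11, value 50+17=67
- hatchet+water filter: weight 2+11=13, value 17+44=61
- hatchet+stove: weight 2+6=8, value 17+34=51
Best: 67 pts.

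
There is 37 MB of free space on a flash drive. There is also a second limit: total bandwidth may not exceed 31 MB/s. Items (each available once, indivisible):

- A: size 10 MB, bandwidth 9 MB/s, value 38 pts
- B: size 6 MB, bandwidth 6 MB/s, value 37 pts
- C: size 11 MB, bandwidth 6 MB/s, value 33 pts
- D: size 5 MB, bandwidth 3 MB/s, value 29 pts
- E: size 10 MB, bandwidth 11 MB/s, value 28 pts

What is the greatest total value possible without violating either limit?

137 pts

Feasible sets respecting both limits:
- A+B+C+D: size 32, bandwidth 24, value 137
- A+B+D+E: size 31, bandwidth 29, value 132
- A+C+D+E: size 36, bandwidth 29, value 128
Best: 137 pts.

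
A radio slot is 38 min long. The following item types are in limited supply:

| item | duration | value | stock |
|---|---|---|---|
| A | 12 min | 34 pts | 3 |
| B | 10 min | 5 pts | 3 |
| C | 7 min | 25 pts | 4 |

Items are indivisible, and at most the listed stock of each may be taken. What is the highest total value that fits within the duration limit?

118 pts

Top feasible selections:
- 2×A + 2×C: duration 38, value 118
- 1×A + 3×C: duration 33, value 109
- 1×B + 4×C: duration 38, value 105
Best: 118 pts.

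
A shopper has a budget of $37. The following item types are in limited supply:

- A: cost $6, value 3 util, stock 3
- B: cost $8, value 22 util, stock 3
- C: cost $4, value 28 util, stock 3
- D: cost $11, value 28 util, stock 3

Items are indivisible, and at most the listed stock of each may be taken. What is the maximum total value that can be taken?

150 util

Top feasible selections:
- 3×B + 3×C: cost 36, value 150
- 3×C + 2×D: cost 34, value 140
Best: 150 util.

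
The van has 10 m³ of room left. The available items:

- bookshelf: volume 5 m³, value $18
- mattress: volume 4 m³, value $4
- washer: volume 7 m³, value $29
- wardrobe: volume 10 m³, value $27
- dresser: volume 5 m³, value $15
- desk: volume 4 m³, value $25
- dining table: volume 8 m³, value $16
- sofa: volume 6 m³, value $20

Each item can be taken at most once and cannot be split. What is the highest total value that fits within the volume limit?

$45

Check high-value combinations within 10 m³:
- desk+sofa: volume 4+6=10, value 25+20=45
- bookshelf+desk: volume 5+4=9, value 18+25=43
- dresser+desk: volume 5+4=9, value 15+25=40
Best: $45.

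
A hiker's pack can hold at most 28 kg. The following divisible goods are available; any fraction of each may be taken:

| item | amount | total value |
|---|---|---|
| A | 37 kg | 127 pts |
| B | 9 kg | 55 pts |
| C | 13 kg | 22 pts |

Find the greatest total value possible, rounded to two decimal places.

Take in order of value per unit:
- B (55/9 per unit): all 9 → value 55, running total 55.00
- A (127/37 per unit): 19 of 37 → value 19×127/37 = 65.2162, running total 120.22
Total 120.22.

120.22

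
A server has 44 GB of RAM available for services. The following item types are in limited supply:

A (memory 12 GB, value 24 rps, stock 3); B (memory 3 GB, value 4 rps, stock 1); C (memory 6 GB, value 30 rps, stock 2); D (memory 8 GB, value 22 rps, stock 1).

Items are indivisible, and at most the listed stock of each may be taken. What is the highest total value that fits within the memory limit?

Top feasible selections:
- 2×A + 2×C + 1×D: memory 44, value 130
- 2×A + 1×B + 2×C: memory 39, value 112
- 1×A + 1×B + 2×C + 1×D: memory 35, value 110
- 2×A + 2×C: memory 36, value 108
Best: 130 rps.

130 rps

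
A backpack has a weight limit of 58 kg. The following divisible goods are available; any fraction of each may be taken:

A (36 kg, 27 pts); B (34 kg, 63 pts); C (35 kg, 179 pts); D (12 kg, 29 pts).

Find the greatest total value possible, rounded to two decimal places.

Take in order of value per unit:
- C (179/35 per unit): all 35 → value 179, running total 179.00
- D (29/12 per unit): all 12 → value 29, running total 208.00
- B (63/34 per unit): 11 of 34 → value 11×63/34 = 20.3824, running total 228.38
Total 228.38.

228.38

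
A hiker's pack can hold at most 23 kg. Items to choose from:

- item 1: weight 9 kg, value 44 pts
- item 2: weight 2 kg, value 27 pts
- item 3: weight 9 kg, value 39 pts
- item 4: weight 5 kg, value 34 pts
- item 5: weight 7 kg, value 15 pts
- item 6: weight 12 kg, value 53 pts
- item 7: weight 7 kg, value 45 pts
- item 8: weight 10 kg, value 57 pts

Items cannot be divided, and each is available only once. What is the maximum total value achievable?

Check high-value combinations within 23 kg:
- item 1+item 2+item 4+item 7: weight 9+2+5+7=23, value 44+27+34+45=150
- item 2+item 3+item 4+item 7: weight 2+9+5+7=23, value 27+39+34+45=145
- item 4+item 7+item 8: weight 5+7+10=22, value 34+45+57=136
Best: 150 pts.

150 pts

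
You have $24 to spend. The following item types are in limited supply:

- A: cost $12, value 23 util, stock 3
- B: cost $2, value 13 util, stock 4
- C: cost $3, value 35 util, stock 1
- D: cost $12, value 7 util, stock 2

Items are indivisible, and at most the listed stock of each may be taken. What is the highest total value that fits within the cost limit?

Top feasible selections:
- 1×A + 4×B + 1×C: cost 23, value 110
- 1×A + 3×B + 1×C: cost 21, value 97
- 4×B + 1×C + 1×D: cost 23, value 94
Best: 110 util.

110 util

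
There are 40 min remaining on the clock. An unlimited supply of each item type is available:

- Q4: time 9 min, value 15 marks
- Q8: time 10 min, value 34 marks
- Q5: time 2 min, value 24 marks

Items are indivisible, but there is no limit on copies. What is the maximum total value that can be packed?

480 marks

Best value-per-unit is Q5 at 24/2, and filling with it alone uses time 20×2=40. No mix of the others beats 20×24 = 480.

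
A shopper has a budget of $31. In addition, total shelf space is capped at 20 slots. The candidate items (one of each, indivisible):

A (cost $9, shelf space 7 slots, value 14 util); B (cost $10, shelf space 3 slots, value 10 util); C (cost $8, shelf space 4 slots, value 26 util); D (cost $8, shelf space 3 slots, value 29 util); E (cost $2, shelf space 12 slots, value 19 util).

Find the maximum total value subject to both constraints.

Feasible sets respecting both limits:
- C+D+E: cost 18, shelf space 19, value 74
- A+C+D: cost 25, shelf space 14, value 69
- B+C+D: cost 26, shelf space 10, value 65
Best: 74 util.

74 util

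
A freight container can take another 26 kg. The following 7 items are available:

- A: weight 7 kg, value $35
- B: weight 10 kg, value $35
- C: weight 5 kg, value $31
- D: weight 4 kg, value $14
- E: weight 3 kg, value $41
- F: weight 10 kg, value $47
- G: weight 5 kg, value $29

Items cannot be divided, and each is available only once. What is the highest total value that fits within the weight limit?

$154

Check high-value combinations within 26 kg:
- A+C+E+F: weight 7+5+3+10=25, value 35+31+41+47=154
- A+E+F+G: weight 7+3+10+5=25, value 35+41+47+29=152
- A+C+D+E+G: weight 7+5+4+3+5=24, value 35+31+14+41+29=150
- C+E+F+G: weight 5+3+10+5=23, value 31+41+47+29=148
Best: $154.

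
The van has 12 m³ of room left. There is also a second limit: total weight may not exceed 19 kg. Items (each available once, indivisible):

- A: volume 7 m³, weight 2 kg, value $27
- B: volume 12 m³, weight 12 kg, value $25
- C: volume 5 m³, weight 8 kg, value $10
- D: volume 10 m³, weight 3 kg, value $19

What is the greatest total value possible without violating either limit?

$37

Feasible sets respecting both limits:
- A+C: volume 12, weight 10, value 37
- A: volume 7, weight 2, value 27
- B: volume 12, weight 12, value 25
Best: $37.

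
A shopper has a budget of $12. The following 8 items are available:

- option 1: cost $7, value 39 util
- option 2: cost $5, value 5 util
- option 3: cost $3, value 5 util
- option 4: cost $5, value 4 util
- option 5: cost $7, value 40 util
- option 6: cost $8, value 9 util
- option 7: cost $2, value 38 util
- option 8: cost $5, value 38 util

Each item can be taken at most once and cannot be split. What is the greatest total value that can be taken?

83 util

Check high-value combinations within $12:
- option 3+option 5+option 7: cost 3+7+2=12, value 5+40+38=83
- option 1+option 3+option 7: cost 7+3+2=12, value 39+5+38=82
- option 3+option 7+option 8: cost 3+2+5=10, value 5+38+38=81
- option 2+option 7+option 8: cost 5+2+5=12, value 5+38+38=81
- option 4+option 7+option 8: cost 5+2+5=12, value 4+38+38=80
Best: 83 util.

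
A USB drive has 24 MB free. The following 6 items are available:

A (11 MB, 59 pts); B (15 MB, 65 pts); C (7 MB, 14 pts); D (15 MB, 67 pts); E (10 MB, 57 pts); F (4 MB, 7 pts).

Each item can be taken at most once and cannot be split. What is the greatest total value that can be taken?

Check high-value combinations within 24 MB:
- A+E: size 11+10=21, value 59+57=116
- C+D: size 7+15=22, value 14+67=81
- A+C+F: size 11+7+4=22, value 59+14+7=80
- B+C: size 15+7=22, value 65+14=79
- C+E+F: size 7+10+4=21, value 14+57+7=78
Best: 116 pts.

116 pts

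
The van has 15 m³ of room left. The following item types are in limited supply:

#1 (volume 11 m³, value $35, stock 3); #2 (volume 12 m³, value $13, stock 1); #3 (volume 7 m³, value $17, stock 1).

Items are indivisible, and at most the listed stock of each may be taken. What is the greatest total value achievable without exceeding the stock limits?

$35

Top feasible selections:
- 1×#1: volume 11, value 35
- 1×#3: volume 7, value 17
- 1×#2: volume 12, value 13
Best: $35.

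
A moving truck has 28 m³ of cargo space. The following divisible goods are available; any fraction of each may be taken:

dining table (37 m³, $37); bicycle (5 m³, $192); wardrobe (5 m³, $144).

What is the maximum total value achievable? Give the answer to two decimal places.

354.00

Take in order of value per unit:
- bicycle (192/5 per unit): all 5 → value 192, running total 192.00
- wardrobe (144/5 per unit): all 5 → value 144, running total 336.00
- dining table (37/37 per unit): 18 of 37 → value 18×37/37 = 18.0000, running total 354.00
Total 354.00.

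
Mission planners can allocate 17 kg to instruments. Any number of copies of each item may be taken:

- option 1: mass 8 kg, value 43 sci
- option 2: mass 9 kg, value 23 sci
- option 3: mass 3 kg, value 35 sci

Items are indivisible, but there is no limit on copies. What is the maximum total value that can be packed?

Best value-per-unit is option 3 at 35/3, and filling with it alone uses mass 5×3=15. No mix of the others beats 5×35 = 175.

175 sci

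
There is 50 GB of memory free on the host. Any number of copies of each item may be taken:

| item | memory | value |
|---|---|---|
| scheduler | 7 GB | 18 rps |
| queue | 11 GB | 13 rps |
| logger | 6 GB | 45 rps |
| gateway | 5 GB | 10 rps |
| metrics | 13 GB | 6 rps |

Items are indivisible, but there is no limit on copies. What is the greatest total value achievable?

Best value-per-unit is logger at 45/6, and filling with it alone uses memory 8×6=48. No mix of the others beats 8×45 = 360.

360 rps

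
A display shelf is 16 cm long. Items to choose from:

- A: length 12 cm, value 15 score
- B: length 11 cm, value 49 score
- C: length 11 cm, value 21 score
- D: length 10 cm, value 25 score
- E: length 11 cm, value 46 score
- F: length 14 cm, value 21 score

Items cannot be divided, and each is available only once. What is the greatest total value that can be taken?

Check high-value combinations within 16 cm:
- B: length 11, value 49
- E: length 11, value 46
- D: length 10, value 25
- C: length 11, value 21
Best: 49 score.

49 score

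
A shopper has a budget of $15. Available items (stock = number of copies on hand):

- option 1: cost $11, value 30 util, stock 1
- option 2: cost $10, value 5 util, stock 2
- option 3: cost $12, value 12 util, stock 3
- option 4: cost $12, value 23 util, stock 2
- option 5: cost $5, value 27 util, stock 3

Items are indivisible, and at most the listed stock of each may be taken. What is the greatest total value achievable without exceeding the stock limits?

81 util

Best selections within cost 15 and stock limits:
- 3×option 5: cost 15, value 81
- 2×option 5: cost 10, value 54
Best: 81 util.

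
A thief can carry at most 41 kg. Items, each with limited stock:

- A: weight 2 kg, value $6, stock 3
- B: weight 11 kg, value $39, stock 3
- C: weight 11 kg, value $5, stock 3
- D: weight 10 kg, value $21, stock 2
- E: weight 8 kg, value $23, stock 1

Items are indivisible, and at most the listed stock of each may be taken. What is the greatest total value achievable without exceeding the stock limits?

$140

Top feasible selections:
- 3×B + 1×E: weight 41, value 140
- 3×A + 3×B: weight 39, value 135
- 2×A + 3×B: weight 37, value 129
- 1×A + 3×B: weight 35, value 123
Best: $140.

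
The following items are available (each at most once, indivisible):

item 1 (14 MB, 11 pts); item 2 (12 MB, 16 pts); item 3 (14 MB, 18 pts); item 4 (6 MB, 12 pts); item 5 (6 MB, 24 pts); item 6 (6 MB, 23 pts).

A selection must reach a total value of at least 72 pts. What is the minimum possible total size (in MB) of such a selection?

30

Subsets with value ≥ 72, sorted by total size:
- item 2+item 4+item 5+item 6: size 30, value 75
- item 3+item 4+item 5+item 6: size 32, value 77
- item 2+item 3+item 5+item 6: size 38, value 81
Minimum size: 30 MB.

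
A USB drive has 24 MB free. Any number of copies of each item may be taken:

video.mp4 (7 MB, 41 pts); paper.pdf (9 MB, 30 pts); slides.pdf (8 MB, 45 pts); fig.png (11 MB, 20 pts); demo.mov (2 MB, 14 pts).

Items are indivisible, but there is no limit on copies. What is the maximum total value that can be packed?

168 pts

Best value-per-unit is demo.mov at 14/2, and filling with it alone uses size 12×2=24. No mix of the others beats 12×14 = 168.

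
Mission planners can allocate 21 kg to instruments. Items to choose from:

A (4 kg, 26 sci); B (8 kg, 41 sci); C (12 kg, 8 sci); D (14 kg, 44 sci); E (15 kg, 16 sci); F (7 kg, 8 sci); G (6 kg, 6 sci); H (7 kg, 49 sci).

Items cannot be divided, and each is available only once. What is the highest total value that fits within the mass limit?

116 sci

This is a 0/1 knapsack; check combinations near the capacity.
- A+B+H: mass 4+8+7=19, value 26+41+49=116
- B+G+H: mass 8+6+7=21, value 41+6+49=96
- D+H: mass 14+7=21, value 44+49=93
- B+H: mass 8+7=15, value 41+49=90
- A+F+H: mass 4+7+7=18, value 26+8+49=83
Best: 116 sci.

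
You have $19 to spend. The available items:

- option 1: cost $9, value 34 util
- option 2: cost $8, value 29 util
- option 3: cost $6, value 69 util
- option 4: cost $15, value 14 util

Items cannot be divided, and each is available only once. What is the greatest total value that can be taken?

Check high-value combinations within $19:
- option 1+option 3: cost 9+6=15, value 34+69=103
- option 2+option 3: cost 8+6=14, value 29+69=98
- option 3: cost 6, value 69
Best: 103 util.

103 util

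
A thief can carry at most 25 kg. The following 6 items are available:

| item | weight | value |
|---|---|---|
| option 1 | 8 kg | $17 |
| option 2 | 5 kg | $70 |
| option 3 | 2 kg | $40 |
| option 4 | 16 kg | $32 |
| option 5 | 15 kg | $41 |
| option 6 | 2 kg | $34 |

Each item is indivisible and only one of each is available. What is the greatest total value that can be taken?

$185

Check high-value combinations within 25 kg:
- option 2+option 3+option 5+option 6: weight 5+2+15+2=24, value 70+40+41+34=185
- option 2+option 3+option 4+option 6: weight 5+2+16+2=25, value 70+40+32+34=176
- option 1+option 2+option 3+option 6: weight 8+5+2+2=17, value 17+70+40+34=161
- option 2+option 3+option 5: weight 5+2+15=22, value 70+40+41=151
- option 2+option 5+option 6: weight 5+15+2=22, value 70+41+34=145
Best: $185.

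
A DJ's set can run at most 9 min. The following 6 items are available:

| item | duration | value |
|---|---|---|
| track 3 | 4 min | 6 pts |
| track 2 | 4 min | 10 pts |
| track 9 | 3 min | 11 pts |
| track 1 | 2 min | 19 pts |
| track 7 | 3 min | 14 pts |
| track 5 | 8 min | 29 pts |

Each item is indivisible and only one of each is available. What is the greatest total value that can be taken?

44 pts

Check high-value combinations within 9 min:
- track 9+track 1+track 7: duration 3+2+3=8, value 11+19+14=44
- track 2+track 1+track 7: duration 4+2+3=9, value 10+19+14=43
- track 2+track 9+track 1: duration 4+3+2=9, value 10+11+19=40
- track 3+track 1+track 7: duration 4+2+3=9, value 6+19+14=39
Best: 44 pts.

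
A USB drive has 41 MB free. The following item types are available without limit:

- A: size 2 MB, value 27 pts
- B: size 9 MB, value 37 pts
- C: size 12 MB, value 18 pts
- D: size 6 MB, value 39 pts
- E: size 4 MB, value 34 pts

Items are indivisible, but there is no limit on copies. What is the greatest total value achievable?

540 pts

Best value-per-unit is A at 27/2, and filling with it alone uses size 20×2=40. No mix of the others beats 20×27 = 540.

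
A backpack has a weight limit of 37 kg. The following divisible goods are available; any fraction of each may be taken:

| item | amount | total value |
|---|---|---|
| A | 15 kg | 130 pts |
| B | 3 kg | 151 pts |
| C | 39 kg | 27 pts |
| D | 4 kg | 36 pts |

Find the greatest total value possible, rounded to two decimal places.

327.38

Take in order of value per unit:
- B (151/3 per unit): all 3 → value 151, running total 151.00
- D (36/4 per unit): all 4 → value 36, running total 187.00
- A (130/15 per unit): all 15 → value 130, running total 317.00
- C (27/39 per unit): 15 of 39 → value 15×27/39 = 10.3846, running total 327.38
Total 327.38.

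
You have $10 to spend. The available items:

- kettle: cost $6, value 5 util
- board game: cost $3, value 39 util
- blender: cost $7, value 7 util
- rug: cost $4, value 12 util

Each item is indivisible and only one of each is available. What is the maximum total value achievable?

Check high-value combinations within $10:
- board game+rug: cost 3+4=7, value 39+12=51
- board game+blender: cost 3+7=10, value 39+7=46
- kettle+board game: cost 6+3=9, value 5+39=44
- board game: cost 3, value 39
Best: 51 util.

51 util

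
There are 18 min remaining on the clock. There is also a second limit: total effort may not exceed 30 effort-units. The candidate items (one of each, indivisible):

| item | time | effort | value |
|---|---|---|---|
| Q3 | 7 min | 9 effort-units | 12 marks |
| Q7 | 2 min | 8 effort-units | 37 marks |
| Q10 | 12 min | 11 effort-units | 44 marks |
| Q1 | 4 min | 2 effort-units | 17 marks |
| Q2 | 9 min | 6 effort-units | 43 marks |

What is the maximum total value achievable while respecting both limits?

Feasible sets respecting both limits:
- Q7+Q10+Q1: time 18, effort 21, value 98
- Q7+Q1+Q2: time 15, effort 16, value 97
- Q3+Q7+Q2: time 18, effort 23, value 92
- Q7+Q10: time 14, effort 19, value 81
Best: 98 marks.

98 marks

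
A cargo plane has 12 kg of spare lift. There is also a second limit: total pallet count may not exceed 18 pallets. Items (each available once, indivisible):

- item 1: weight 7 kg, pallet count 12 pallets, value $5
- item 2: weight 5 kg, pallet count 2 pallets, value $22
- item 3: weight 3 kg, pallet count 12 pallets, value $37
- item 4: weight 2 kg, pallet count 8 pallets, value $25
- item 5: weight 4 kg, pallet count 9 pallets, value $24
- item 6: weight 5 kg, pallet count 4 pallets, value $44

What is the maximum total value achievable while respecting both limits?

Feasible sets respecting both limits:
- item 2+item 4+item 6: weight 12, pallet count 14, value 91
- item 3+item 6: weight 8, pallet count 16, value 81
- item 4+item 6: weight 7, pallet count 12, value 69
- item 5+item 6: weight 9, pallet count 13, value 68
Best: $91.

$91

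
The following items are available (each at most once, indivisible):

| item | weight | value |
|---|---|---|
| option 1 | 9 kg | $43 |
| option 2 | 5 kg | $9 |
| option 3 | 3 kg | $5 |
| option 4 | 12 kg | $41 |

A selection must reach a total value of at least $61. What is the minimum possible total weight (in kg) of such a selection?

Subsets with value ≥ 61, sorted by total weight:
- option 1+option 4: weight 21, value 84
- option 1+option 3+option 4: weight 24, value 89
Minimum weight: 21 kg.

21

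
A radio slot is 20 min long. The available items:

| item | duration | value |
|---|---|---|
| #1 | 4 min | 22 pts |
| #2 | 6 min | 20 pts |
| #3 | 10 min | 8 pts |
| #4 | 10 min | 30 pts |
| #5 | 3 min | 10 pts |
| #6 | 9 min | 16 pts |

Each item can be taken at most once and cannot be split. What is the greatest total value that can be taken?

72 pts

Check high-value combinations within 20 min:
- #1+#2+#4: duration 4+6+10=20, value 22+20+30=72
- #1+#4+#5: duration 4+10+3=17, value 22+30+10=62
- #2+#4+#5: duration 6+10+3=19, value 20+30+10=60
Best: 72 pts.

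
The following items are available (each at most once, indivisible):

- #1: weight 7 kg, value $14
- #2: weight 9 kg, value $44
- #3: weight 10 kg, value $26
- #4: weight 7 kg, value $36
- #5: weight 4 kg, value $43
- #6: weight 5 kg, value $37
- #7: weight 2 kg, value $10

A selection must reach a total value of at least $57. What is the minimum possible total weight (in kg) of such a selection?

9

Subsets with value ≥ 57, sorted by total weight:
- #5+#6: weight 9, value 80
- #5+#6+#7: weight 11, value 90
- #4+#5: weight 11, value 79
Minimum weight: 9 kg.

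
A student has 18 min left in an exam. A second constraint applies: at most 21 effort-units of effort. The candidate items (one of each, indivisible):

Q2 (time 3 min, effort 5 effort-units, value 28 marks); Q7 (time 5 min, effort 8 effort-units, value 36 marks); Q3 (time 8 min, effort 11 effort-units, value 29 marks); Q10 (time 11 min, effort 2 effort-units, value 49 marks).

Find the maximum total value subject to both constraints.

85 marks

Feasible sets respecting both limits:
- Q7+Q10: time 16, effort 10, value 85
- Q2+Q10: time 14, effort 7, value 77
- Q7+Q3: time 13, effort 19, value 65
Best: 85 marks.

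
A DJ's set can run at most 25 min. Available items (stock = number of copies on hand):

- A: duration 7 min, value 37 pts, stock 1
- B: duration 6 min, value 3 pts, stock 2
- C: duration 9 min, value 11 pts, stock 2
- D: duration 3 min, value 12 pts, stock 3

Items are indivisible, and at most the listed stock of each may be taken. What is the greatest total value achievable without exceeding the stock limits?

84 pts

Best selections within duration 25 and stock limits:
- 1×A + 1×C + 3×D: duration 25, value 84
- 1×A + 1×B + 3×D: duration 22, value 76
Best: 84 pts.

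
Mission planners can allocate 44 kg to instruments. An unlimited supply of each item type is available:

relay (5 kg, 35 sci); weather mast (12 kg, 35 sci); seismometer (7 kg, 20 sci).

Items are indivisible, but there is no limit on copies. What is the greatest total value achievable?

280 sci

Best value-per-unit is relay at 35/5, and filling with it alone uses mass 8×5=40. No mix of the others beats 8×35 = 280.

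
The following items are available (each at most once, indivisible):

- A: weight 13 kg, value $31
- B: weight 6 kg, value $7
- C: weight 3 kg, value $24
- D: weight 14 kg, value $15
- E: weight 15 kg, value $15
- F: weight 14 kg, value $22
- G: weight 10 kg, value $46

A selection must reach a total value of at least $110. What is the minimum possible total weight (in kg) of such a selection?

40

Subsets with value ≥ 110, sorted by total weight:
- A+C+F+G: weight 40, value 123
- A+C+D+G: weight 40, value 116
- A+C+E+G: weight 41, value 116
- A+B+C+F+G: weight 46, value 130
Minimum weight: 40 kg.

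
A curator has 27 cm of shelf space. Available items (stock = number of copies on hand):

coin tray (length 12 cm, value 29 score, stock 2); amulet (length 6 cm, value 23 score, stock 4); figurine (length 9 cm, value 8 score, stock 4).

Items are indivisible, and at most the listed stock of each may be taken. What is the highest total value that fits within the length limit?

92 score

Top feasible selections:
- 4×amulet: length 24, value 92
- 3×amulet + 1×figurine: length 27, value 77
Best: 92 score.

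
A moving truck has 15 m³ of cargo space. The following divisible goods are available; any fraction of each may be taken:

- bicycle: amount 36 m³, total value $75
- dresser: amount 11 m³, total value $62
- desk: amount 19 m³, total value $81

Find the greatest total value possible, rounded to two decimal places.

79.05

Take in order of value per unit:
- dresser (62/11 per unit): all 11 → value 62, running total 62.00
- desk (81/19 per unit): 4 of 19 → value 4×81/19 = 17.0526, running total 79.05
Total 79.05.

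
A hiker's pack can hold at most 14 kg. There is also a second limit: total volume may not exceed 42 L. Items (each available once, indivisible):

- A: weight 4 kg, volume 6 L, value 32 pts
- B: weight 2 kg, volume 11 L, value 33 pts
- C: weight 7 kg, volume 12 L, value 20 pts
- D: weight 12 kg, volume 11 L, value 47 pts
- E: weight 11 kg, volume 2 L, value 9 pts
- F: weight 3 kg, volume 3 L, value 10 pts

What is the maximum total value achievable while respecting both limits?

85 pts

Feasible sets respecting both limits:
- A+B+C: weight 13, volume 29, value 85
- B+D: weight 14, volume 22, value 80
- A+B+F: weight 9, volume 20, value 75
Best: 85 pts.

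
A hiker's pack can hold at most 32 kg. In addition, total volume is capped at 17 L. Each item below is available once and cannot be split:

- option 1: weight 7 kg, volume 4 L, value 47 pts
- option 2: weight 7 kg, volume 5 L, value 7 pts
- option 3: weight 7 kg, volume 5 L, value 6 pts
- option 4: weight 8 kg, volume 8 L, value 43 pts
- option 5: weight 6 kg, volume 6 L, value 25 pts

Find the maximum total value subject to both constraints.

97 pts

Feasible sets respecting both limits:
- option 1+option 2+option 4: weight 22, volume 17, value 97
- option 1+option 3+option 4: weight 22, volume 17, value 96
- option 1+option 4: weight 15, volume 12, value 90
Best: 97 pts.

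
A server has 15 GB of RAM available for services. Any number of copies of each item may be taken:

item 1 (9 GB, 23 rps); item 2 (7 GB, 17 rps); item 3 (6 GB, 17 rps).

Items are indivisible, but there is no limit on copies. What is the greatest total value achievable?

40 rps

Best value-per-unit is item 3 at 17/6; filling with it alone gives 2×17 = 34.
Optimal mix: 1×item 1 + 1×item 3 → memory 15, value 40.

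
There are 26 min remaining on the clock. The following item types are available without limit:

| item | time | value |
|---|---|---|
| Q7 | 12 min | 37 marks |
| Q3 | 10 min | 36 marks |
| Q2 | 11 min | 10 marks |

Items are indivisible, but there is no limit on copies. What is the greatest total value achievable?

74 marks

Best value-per-unit is Q3 at 36/10; filling with it alone gives 2×36 = 72.
Optimal mix: 2×Q7 → time 24, value 74.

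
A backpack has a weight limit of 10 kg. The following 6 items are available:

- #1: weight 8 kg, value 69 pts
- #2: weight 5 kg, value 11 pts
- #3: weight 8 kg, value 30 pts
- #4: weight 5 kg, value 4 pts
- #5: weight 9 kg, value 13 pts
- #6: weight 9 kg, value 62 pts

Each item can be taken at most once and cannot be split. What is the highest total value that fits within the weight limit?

Check high-value combinations within 10 kg:
- #1: weight 8, value 69
- #6: weight 9, value 62
- #3: weight 8, value 30
- #2+#4: weight 5+5=10, value 11+4=15
- #5: weight 9, value 13
Best: 69 pts.

69 pts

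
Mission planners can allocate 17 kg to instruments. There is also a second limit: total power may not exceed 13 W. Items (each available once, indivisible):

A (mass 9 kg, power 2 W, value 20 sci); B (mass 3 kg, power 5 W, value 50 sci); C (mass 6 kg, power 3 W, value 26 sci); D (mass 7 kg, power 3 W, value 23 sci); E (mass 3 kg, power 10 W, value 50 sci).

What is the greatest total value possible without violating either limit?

Feasible sets respecting both limits:
- B+C+D: mass 16, power 11, value 99
- B+C: mass 9, power 8, value 76
- C+E: mass 9, power 13, value 76
Best: 99 sci.

99 sci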